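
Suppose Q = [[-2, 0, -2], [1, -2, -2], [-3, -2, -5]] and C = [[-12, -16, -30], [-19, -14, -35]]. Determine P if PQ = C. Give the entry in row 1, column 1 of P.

Right-multiplying both sides by Q⁻¹ gives P = CQ⁻¹.
det Q = 4; the adjugate gives Q⁻¹ = [[3/2, 1, -1], [11/4, 1, -3/2], [-2, -1, 1]].
P = CQ⁻¹ = [[-12, -16, -30], [-19, -14, -35]] · [[3/2, 1, -1], [11/4, 1, -3/2], [-2, -1, 1]] = [[-2, 2, 6], [3, 2, 5]].

-2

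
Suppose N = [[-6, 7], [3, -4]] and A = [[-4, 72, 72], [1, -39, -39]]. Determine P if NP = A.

Since N multiplies P on the left, P = N⁻¹A.
N has determinant 3; N⁻¹ = [[-4/3, -7/3], [-1, -2]].
P = N⁻¹A = [[-4/3, -7/3], [-1, -2]] · [[-4, 72, 72], [1, -39, -39]] = [[3, -5, -5], [2, 6, 6]].

P = [[3, -5, -5], [2, 6, 6]]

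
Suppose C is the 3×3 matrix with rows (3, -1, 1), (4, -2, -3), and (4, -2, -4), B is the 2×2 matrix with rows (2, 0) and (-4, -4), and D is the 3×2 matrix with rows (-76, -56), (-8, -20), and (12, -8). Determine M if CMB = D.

M = [[-3, 4], [-3, 1], [-4, 3]]

Isolating M: multiply by C⁻¹ from the left and B⁻¹ from the right, so M = C⁻¹DB⁻¹.
det C = 2, so C⁻¹ = [[1, -3, 5/2], [2, -8, 13/2], [0, 1, -1]].
det B = -8, so B⁻¹ = [[1/2, 0], [-1/2, -1/4]].
C⁻¹D = [[-22, -16], [-10, -4], [-20, -12]].
M = (C⁻¹D)B⁻¹ = [[-3, 4], [-3, 1], [-4, 3]].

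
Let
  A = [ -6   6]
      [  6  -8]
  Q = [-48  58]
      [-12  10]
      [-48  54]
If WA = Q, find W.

A is on the right of W, so right-multiply by A⁻¹: W = QA⁻¹.
det A = 12; the adjugate gives A⁻¹ = [[-2/3, -1/2], [-1/2, -1/2]].
W = QA⁻¹ = [[-48, 58], [-12, 10], [-48, 54]] · [[-2/3, -1/2], [-1/2, -1/2]] = [[3, -5], [3, 1], [5, -3]].

W = [[3, -5], [3, 1], [5, -3]]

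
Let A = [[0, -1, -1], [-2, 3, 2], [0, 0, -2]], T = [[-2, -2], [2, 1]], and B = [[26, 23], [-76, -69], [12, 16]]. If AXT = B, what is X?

X = [[-3, -2], [5, -5], [5, 2]]

Isolating X: multiply by A⁻¹ from the left and T⁻¹ from the right, so X = A⁻¹BT⁻¹.
A has determinant 4; A⁻¹ = [[-3/2, -1/2, 1/4], [-1, 0, 1/2], [0, 0, -1/2]].
det T = 2, so T⁻¹ = [[1/2, 1], [-1, -1]].
A⁻¹B = [[2, 4], [-20, -15], [-6, -8]].
X = (A⁻¹B)T⁻¹ = [[-3, -2], [5, -5], [5, 2]].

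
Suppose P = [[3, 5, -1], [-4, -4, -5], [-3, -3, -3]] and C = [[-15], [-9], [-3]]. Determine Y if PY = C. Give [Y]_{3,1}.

5

Left-multiplying both sides by P⁻¹ gives Y = P⁻¹C.
det P = 6, so P⁻¹ = [[-1/2, 3, -29/6], [1/2, -2, 19/6], [0, -1, 4/3]].
Y = P⁻¹C = [[-1/2, 3, -29/6], [1/2, -2, 19/6], [0, -1, 4/3]] · [[-15], [-9], [-3]] = [[-5], [1], [5]].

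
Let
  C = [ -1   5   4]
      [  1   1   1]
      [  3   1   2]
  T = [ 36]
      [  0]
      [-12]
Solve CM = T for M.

C is on the left of M, so left-multiply by C⁻¹: M = C⁻¹T.
det C = -4; the adjugate gives C⁻¹ = [[-1/4, 3/2, -1/4], [-1/4, 7/2, -5/4], [1/2, -4, 3/2]].
M = C⁻¹T = [[-1/4, 3/2, -1/4], [-1/4, 7/2, -5/4], [1/2, -4, 3/2]] · [[36], [0], [-12]] = [[-6], [6], [0]].

M = [[-6], [6], [0]]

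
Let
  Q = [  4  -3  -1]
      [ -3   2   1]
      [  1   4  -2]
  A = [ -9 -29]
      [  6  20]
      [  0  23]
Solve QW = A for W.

Left-multiplying both sides by Q⁻¹ gives W = Q⁻¹A.
Q has determinant -3; Q⁻¹ = [[8/3, 10/3, 1/3], [5/3, 7/3, 1/3], [14/3, 19/3, 1/3]].
W = Q⁻¹A = [[8/3, 10/3, 1/3], [5/3, 7/3, 1/3], [14/3, 19/3, 1/3]] · [[-9, -29], [6, 20], [0, 23]] = [[-4, -3], [-1, 6], [-4, -1]].

W = [[-4, -3], [-1, 6], [-4, -1]]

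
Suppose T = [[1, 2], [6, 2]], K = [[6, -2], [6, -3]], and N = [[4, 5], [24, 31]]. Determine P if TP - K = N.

TP = N + K = [[10, 3], [30, 28]].
Left-multiplying both sides by T⁻¹ gives P = T⁻¹(N + K).
det T = -10; the adjugate gives T⁻¹ = [[-1/5, 1/5], [3/5, -1/10]].
P = T⁻¹(N + K) = [[4, 5], [3, -1]].

P = [[4, 5], [3, -1]]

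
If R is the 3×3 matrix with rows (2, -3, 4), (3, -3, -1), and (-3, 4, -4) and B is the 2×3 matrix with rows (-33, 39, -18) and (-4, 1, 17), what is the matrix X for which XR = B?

Since R sits to the right of X, X = BR⁻¹.
R has determinant -1; R⁻¹ = [[-16, -4, -15], [-15, -4, -14], [-3, -1, -3]].
X = BR⁻¹ = [[-33, 39, -18], [-4, 1, 17]] · [[-16, -4, -15], [-15, -4, -14], [-3, -1, -3]] = [[-3, -6, 3], [-2, -5, -5]].

X = [[-3, -6, 3], [-2, -5, -5]]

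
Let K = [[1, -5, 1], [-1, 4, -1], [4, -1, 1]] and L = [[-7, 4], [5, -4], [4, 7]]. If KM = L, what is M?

Since K multiplies M on the left, M = K⁻¹L.
det K = 3, so K⁻¹ = [[1, 4/3, 1/3], [-1, -1, 0], [-5, -19/3, -1/3]].
M = K⁻¹L = [[1, 4/3, 1/3], [-1, -1, 0], [-5, -19/3, -1/3]] · [[-7, 4], [5, -4], [4, 7]] = [[1, 1], [2, 0], [2, 3]].

M = [[1, 1], [2, 0], [2, 3]]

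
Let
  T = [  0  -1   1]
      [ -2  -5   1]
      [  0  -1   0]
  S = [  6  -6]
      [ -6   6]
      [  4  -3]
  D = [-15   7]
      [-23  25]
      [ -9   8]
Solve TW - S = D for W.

W = [[0, -5], [5, -5], [-4, -4]]

TW = D + S = [[-9, 1], [-29, 31], [-5, 5]].
T is on the left of W, so left-multiply by T⁻¹: W = T⁻¹(D + S).
T has determinant 2; T⁻¹ = [[1/2, -1/2, 2], [0, 0, -1], [1, 0, -1]].
W = T⁻¹(D + S) = [[0, -5], [5, -5], [-4, -4]].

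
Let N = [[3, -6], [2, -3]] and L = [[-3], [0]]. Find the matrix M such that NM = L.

M = [[3], [2]]

Left-multiplying both sides by N⁻¹ gives M = N⁻¹L.
det N = 3; the adjugate gives N⁻¹ = [[-1, 2], [-2/3, 1]].
M = N⁻¹L = [[-1, 2], [-2/3, 1]] · [[-3], [0]] = [[3], [2]].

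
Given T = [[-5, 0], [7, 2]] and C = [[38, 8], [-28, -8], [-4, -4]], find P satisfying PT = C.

Right-multiplying both sides by T⁻¹ gives P = CT⁻¹.
T has determinant -10; T⁻¹ = [[-1/5, 0], [7/10, 1/2]].
P = CT⁻¹ = [[38, 8], [-28, -8], [-4, -4]] · [[-1/5, 0], [7/10, 1/2]] = [[-2, 4], [0, -4], [-2, -2]].

P = [[-2, 4], [0, -4], [-2, -2]]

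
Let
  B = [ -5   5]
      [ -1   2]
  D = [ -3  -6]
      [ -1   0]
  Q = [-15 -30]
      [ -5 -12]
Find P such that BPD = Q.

P = [[0, -1], [1, -1]]

P = B⁻¹QD⁻¹ (apply B⁻¹ on the left and D⁻¹ on the right).
B has determinant -5; B⁻¹ = [[-2/5, 1], [-1/5, 1]].
det D = -6, so D⁻¹ = [[0, -1], [-1/6, 1/2]].
B⁻¹Q = [[1, 0], [-2, -6]].
P = (B⁻¹Q)D⁻¹ = [[0, -1], [1, -1]].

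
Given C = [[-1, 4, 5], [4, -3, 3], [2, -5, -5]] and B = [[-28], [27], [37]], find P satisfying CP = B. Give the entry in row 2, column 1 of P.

-3

Left-multiplying both sides by C⁻¹ gives P = C⁻¹B.
C has determinant 4; C⁻¹ = [[15/2, -5/4, 27/4], [13/2, -5/4, 23/4], [-7/2, 3/4, -13/4]].
P = C⁻¹B = [[15/2, -5/4, 27/4], [13/2, -5/4, 23/4], [-7/2, 3/4, -13/4]] · [[-28], [27], [37]] = [[6], [-3], [-2]].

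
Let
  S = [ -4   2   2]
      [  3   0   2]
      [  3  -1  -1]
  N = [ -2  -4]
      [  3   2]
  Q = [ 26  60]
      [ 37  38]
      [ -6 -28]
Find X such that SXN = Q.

X = [[1, 3], [-2, 5], [-4, 0]]

Left-multiply by S⁻¹ and right-multiply by N⁻¹: X = S⁻¹QN⁻¹.
det S = 4, so S⁻¹ = [[1/2, 0, 1], [9/4, -1/2, 7/2], [-3/4, 1/2, -3/2]].
det N = 8; the adjugate gives N⁻¹ = [[1/4, 1/2], [-3/8, -1/4]].
S⁻¹Q = [[7, 2], [19, 18], [8, 16]].
X = (S⁻¹Q)N⁻¹ = [[1, 3], [-2, 5], [-4, 0]].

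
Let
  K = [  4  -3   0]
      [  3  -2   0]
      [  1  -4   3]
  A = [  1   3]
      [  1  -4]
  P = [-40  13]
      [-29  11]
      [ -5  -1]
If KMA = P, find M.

Isolating M: multiply by K⁻¹ from the left and A⁻¹ from the right, so M = K⁻¹PA⁻¹.
det K = 3; the adjugate gives K⁻¹ = [[-2, 3, 0], [-3, 4, 0], [-10/3, 13/3, 1/3]].
det A = -7; the adjugate gives A⁻¹ = [[4/7, 3/7], [1/7, -1/7]].
K⁻¹P = [[-7, 7], [4, 5], [6, 4]].
M = (K⁻¹P)A⁻¹ = [[-3, -4], [3, 1], [4, 2]].

M = [[-3, -4], [3, 1], [4, 2]]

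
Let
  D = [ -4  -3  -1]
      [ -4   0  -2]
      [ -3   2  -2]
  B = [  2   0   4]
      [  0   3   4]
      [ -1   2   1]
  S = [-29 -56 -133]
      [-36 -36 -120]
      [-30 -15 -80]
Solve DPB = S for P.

P = [[3, 3, 2], [0, 2, -1], [3, 0, -4]]

Left-multiply by D⁻¹ and right-multiply by B⁻¹: P = D⁻¹SB⁻¹.
det D = -2, so D⁻¹ = [[-2, 4, -3], [1, -5/2, 2], [4, -17/2, 6]].
B has determinant 2; B⁻¹ = [[-5/2, 4, -6], [-2, 3, -4], [3/2, -2, 3]].
D⁻¹S = [[4, 13, 26], [1, 4, 7], [10, -8, 8]].
P = (D⁻¹S)B⁻¹ = [[3, 3, 2], [0, 2, -1], [3, 0, -4]].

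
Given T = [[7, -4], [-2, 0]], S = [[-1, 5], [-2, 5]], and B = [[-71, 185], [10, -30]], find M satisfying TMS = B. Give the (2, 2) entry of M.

Isolating M: multiply by T⁻¹ from the left and S⁻¹ from the right, so M = T⁻¹BS⁻¹.
T has determinant -8; T⁻¹ = [[0, -1/2], [-1/4, -7/8]].
S has determinant 5; S⁻¹ = [[1, -1], [2/5, -1/5]].
T⁻¹B = [[-5, 15], [9, -20]].
M = (T⁻¹B)S⁻¹ = [[1, 2], [1, -5]].

-5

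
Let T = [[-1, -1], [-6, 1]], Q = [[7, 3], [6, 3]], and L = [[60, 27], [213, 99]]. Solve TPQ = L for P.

P = [[-3, -3], [-3, 0]]

Isolating P: multiply by T⁻¹ from the left and Q⁻¹ from the right, so P = T⁻¹LQ⁻¹.
det T = -7, so T⁻¹ = [[-1/7, -1/7], [-6/7, 1/7]].
det Q = 3, so Q⁻¹ = [[1, -1], [-2, 7/3]].
T⁻¹L = [[-39, -18], [-21, -9]].
P = (T⁻¹L)Q⁻¹ = [[-3, -3], [-3, 0]].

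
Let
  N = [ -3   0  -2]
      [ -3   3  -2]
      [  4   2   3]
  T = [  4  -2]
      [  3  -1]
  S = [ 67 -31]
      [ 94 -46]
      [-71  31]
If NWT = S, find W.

W = N⁻¹ST⁻¹ (apply N⁻¹ on the left and T⁻¹ on the right).
det N = -3, so N⁻¹ = [[-13/3, 4/3, -2], [-1/3, 1/3, 0], [6, -2, 3]].
det T = 2, so T⁻¹ = [[-1/2, 1], [-3/2, 2]].
N⁻¹S = [[-23, 11], [9, -5], [1, -1]].
W = (N⁻¹S)T⁻¹ = [[-5, -1], [3, -1], [1, -1]].

W = [[-5, -1], [3, -1], [1, -1]]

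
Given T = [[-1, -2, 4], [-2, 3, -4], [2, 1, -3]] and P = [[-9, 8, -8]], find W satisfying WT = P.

Right-multiplying both sides by T⁻¹ gives W = PT⁻¹.
det T = 1, so T⁻¹ = [[-5, -2, -4], [-14, -5, -12], [-8, -3, -7]].
W = PT⁻¹ = [[-9, 8, -8]] · [[-5, -2, -4], [-14, -5, -12], [-8, -3, -7]] = [[-3, 2, -4]].

W = [[-3, 2, -4]]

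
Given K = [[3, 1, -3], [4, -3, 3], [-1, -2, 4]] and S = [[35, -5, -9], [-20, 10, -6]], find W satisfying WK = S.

W = [[4, 5, -3], [1, -5, 3]]

Right-multiplying both sides by K⁻¹ gives W = SK⁻¹.
K has determinant -4; K⁻¹ = [[3/2, -1/2, 3/2], [19/4, -9/4, 21/4], [11/4, -5/4, 13/4]].
W = SK⁻¹ = [[35, -5, -9], [-20, 10, -6]] · [[3/2, -1/2, 3/2], [19/4, -9/4, 21/4], [11/4, -5/4, 13/4]] = [[4, 5, -3], [1, -5, 3]].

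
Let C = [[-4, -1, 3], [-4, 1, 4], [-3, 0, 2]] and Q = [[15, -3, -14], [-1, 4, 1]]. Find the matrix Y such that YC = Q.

Right-multiplying both sides by C⁻¹ gives Y = QC⁻¹.
C has determinant 5; C⁻¹ = [[2/5, 2/5, -7/5], [-4/5, 1/5, 4/5], [3/5, 3/5, -8/5]].
Y = QC⁻¹ = [[15, -3, -14], [-1, 4, 1]] · [[2/5, 2/5, -7/5], [-4/5, 1/5, 4/5], [3/5, 3/5, -8/5]] = [[0, -3, -1], [-3, 1, 3]].

Y = [[0, -3, -1], [-3, 1, 3]]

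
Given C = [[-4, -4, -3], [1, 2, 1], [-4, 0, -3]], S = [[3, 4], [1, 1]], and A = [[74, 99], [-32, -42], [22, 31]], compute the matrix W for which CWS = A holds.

W = C⁻¹AS⁻¹ (apply C⁻¹ on the left and S⁻¹ on the right).
det C = 4, so C⁻¹ = [[-3/2, -3, 1/2], [-1/4, 0, 1/4], [2, 4, -1]].
det S = -1, so S⁻¹ = [[-1, 4], [1, -3]].
C⁻¹A = [[-4, -7], [-13, -17], [-2, -1]].
W = (C⁻¹A)S⁻¹ = [[-3, 5], [-4, -1], [1, -5]].

W = [[-3, 5], [-4, -1], [1, -5]]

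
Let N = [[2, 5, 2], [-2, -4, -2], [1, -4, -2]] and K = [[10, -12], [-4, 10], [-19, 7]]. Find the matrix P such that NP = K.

P = [[-5, -1], [6, -2], [-5, 0]]

N is on the left of P, so left-multiply by N⁻¹: P = N⁻¹K.
N has determinant -6; N⁻¹ = [[0, -1/3, 1/3], [1, 1, 0], [-2, -13/6, -1/3]].
P = N⁻¹K = [[0, -1/3, 1/3], [1, 1, 0], [-2, -13/6, -1/3]] · [[10, -12], [-4, 10], [-19, 7]] = [[-5, -1], [6, -2], [-5, 0]].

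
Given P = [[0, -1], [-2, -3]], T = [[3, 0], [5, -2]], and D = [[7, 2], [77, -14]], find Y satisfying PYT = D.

Y = [[-1, -5], [-4, 1]]

Y = P⁻¹DT⁻¹ (apply P⁻¹ on the left and T⁻¹ on the right).
P has determinant -2; P⁻¹ = [[3/2, -1/2], [-1, 0]].
det T = -6, so T⁻¹ = [[1/3, 0], [5/6, -1/2]].
P⁻¹D = [[-28, 10], [-7, -2]].
Y = (P⁻¹D)T⁻¹ = [[-1, -5], [-4, 1]].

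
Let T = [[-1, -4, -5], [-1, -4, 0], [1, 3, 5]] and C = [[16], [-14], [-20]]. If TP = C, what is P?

Left-multiplying both sides by T⁻¹ gives P = T⁻¹C.
det T = -5, so T⁻¹ = [[4, -1, 4], [-1, 0, -1], [-1/5, 1/5, 0]].
P = T⁻¹C = [[4, -1, 4], [-1, 0, -1], [-1/5, 1/5, 0]] · [[16], [-14], [-20]] = [[-2], [4], [-6]].

P = [[-2], [4], [-6]]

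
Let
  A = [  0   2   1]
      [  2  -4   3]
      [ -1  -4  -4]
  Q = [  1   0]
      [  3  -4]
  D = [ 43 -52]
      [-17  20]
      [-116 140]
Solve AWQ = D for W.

W = [[3, 3], [2, 5], [0, 3]]

W = A⁻¹DQ⁻¹ (apply A⁻¹ on the left and Q⁻¹ on the right).
det A = -2, so A⁻¹ = [[-14, -2, -5], [-5/2, -1/2, -1], [6, 1, 2]].
det Q = -4, so Q⁻¹ = [[1, 0], [3/4, -1/4]].
A⁻¹D = [[12, -12], [17, -20], [9, -12]].
W = (A⁻¹D)Q⁻¹ = [[3, 3], [2, 5], [0, 3]].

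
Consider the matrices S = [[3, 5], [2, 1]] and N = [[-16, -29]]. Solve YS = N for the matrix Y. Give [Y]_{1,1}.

Right-multiplying both sides by S⁻¹ gives Y = NS⁻¹.
det S = -7, so S⁻¹ = [[-1/7, 5/7], [2/7, -3/7]].
Y = NS⁻¹ = [[-16, -29]] · [[-1/7, 5/7], [2/7, -3/7]] = [[-6, 1]].

-6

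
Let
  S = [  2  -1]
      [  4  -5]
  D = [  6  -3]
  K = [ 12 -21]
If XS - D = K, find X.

XS = K + D = [[18, -24]].
S is on the right of X, so right-multiply by S⁻¹: X = (K + D)S⁻¹.
S has determinant -6; S⁻¹ = [[5/6, -1/6], [2/3, -1/3]].
X = (K + D)S⁻¹ = [[-1, 5]].

X = [[-1, 5]]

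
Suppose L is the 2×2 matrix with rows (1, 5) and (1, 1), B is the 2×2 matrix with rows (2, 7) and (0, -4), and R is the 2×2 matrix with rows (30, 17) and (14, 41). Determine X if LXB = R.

X = [[5, -3], [2, 5]]

Isolating X: multiply by L⁻¹ from the left and B⁻¹ from the right, so X = L⁻¹RB⁻¹.
L has determinant -4; L⁻¹ = [[-1/4, 5/4], [1/4, -1/4]].
det B = -8; the adjugate gives B⁻¹ = [[1/2, 7/8], [0, -1/4]].
L⁻¹R = [[10, 47], [4, -6]].
X = (L⁻¹R)B⁻¹ = [[5, -3], [2, 5]].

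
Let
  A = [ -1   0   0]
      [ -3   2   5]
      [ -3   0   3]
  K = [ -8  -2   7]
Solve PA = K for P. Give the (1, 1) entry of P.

-1

A is on the right of P, so right-multiply by A⁻¹: P = KA⁻¹.
A has determinant -6; A⁻¹ = [[-1, 0, 0], [1, 1/2, -5/6], [-1, 0, 1/3]].
P = KA⁻¹ = [[-8, -2, 7]] · [[-1, 0, 0], [1, 1/2, -5/6], [-1, 0, 1/3]] = [[-1, -1, 4]].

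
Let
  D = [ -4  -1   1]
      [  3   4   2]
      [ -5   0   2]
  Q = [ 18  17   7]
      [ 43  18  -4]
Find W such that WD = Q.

W = [[3, 5, -3], [-6, 3, -2]]

Right-multiplying both sides by D⁻¹ gives W = QD⁻¹.
det D = 4; the adjugate gives D⁻¹ = [[2, 1/2, -3/2], [-4, -3/4, 11/4], [5, 5/4, -13/4]].
W = QD⁻¹ = [[18, 17, 7], [43, 18, -4]] · [[2, 1/2, -3/2], [-4, -3/4, 11/4], [5, 5/4, -13/4]] = [[3, 5, -3], [-6, 3, -2]].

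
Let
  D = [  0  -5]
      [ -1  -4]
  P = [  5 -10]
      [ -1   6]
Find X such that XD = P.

X = [[6, -5], [-2, 1]]

Right-multiplying both sides by D⁻¹ gives X = PD⁻¹.
det D = -5, so D⁻¹ = [[4/5, -1], [-1/5, 0]].
X = PD⁻¹ = [[5, -10], [-1, 6]] · [[4/5, -1], [-1/5, 0]] = [[6, -5], [-2, 1]].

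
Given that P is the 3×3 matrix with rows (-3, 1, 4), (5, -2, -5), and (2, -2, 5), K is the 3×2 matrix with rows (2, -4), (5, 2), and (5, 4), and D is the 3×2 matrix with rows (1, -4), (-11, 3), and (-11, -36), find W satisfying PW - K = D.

W = [[0, -1], [3, 5], [0, -4]]

PW = D + K = [[3, -8], [-6, 5], [-6, -32]].
Since P multiplies W on the left, W = P⁻¹(D + K).
det P = 1; the adjugate gives P⁻¹ = [[-20, -13, 3], [-35, -23, 5], [-6, -4, 1]].
W = P⁻¹(D + K) = [[0, -1], [3, 5], [0, -4]].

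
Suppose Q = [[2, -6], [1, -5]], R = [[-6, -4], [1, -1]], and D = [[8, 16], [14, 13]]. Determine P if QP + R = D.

QP = D − R = [[14, 20], [13, 14]].
Q is on the left of P, so left-multiply by Q⁻¹: P = Q⁻¹(D − R).
Q has determinant -4; Q⁻¹ = [[5/4, -3/2], [1/4, -1/2]].
P = Q⁻¹(D − R) = [[-2, 4], [-3, -2]].

P = [[-2, 4], [-3, -2]]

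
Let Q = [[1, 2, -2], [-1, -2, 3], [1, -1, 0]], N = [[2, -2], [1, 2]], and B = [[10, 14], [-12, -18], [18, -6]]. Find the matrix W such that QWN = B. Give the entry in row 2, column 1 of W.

Isolating W: multiply by Q⁻¹ from the left and N⁻¹ from the right, so W = Q⁻¹BN⁻¹.
det Q = 3, so Q⁻¹ = [[1, 2/3, 2/3], [1, 2/3, -1/3], [1, 1, 0]].
N has determinant 6; N⁻¹ = [[1/3, 1/3], [-1/6, 1/3]].
Q⁻¹B = [[14, -2], [-4, 4], [-2, -4]].
W = (Q⁻¹B)N⁻¹ = [[5, 4], [-2, 0], [0, -2]].

-2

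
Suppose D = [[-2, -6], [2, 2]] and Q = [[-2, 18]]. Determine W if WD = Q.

Right-multiplying both sides by D⁻¹ gives W = QD⁻¹.
det D = 8; the adjugate gives D⁻¹ = [[1/4, 3/4], [-1/4, -1/4]].
W = QD⁻¹ = [[-2, 18]] · [[1/4, 3/4], [-1/4, -1/4]] = [[-5, -6]].

W = [[-5, -6]]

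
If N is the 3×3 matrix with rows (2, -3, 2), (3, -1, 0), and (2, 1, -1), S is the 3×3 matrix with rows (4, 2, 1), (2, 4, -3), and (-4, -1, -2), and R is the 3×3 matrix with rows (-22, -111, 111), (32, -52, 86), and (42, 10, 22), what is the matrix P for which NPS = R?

P = [[2, -5, -3], [-4, 5, -1], [-3, -4, 1]]

P = N⁻¹RS⁻¹ (apply N⁻¹ on the left and S⁻¹ on the right).
det N = 3; the adjugate gives N⁻¹ = [[1/3, -1/3, 2/3], [1, -2, 2], [5/3, -8/3, 7/3]].
det S = 2; the adjugate gives S⁻¹ = [[-11/2, 3/2, -5], [8, -2, 7], [7, -2, 6]].
N⁻¹R = [[10, -13, 23], [-2, 13, -17], [-24, -23, 7]].
P = (N⁻¹R)S⁻¹ = [[2, -5, -3], [-4, 5, -1], [-3, -4, 1]].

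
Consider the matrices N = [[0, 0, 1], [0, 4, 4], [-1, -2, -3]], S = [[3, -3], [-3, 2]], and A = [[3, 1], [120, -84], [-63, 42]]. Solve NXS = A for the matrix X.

X = [[1, 1], [4, -5], [-3, -4]]

Isolating X: multiply by N⁻¹ from the left and S⁻¹ from the right, so X = N⁻¹AS⁻¹.
det N = 4; the adjugate gives N⁻¹ = [[-1, -1/2, -1], [-1, 1/4, 0], [1, 0, 0]].
det S = -3, so S⁻¹ = [[-2/3, -1], [-1, -1]].
N⁻¹A = [[0, -1], [27, -22], [3, 1]].
X = (N⁻¹A)S⁻¹ = [[1, 1], [4, -5], [-3, -4]].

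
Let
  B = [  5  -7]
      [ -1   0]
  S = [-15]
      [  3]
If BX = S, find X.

Left-multiplying both sides by B⁻¹ gives X = B⁻¹S.
det B = -7; the adjugate gives B⁻¹ = [[0, -1], [-1/7, -5/7]].
X = B⁻¹S = [[0, -1], [-1/7, -5/7]] · [[-15], [3]] = [[-3], [0]].

X = [[-3], [0]]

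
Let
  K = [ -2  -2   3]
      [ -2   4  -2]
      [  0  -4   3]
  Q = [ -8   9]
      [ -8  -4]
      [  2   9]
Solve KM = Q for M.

K is on the left of M, so left-multiply by K⁻¹: M = K⁻¹Q.
det K = 4, so K⁻¹ = [[1, -3/2, -2], [3/2, -3/2, -5/2], [2, -2, -3]].
M = K⁻¹Q = [[1, -3/2, -2], [3/2, -3/2, -5/2], [2, -2, -3]] · [[-8, 9], [-8, -4], [2, 9]] = [[0, -3], [-5, -3], [-6, -1]].

M = [[0, -3], [-5, -3], [-6, -1]]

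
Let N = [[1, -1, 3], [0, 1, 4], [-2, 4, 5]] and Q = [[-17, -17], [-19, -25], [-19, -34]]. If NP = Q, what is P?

Left-multiplying both sides by N⁻¹ gives P = N⁻¹Q.
det N = 3, so N⁻¹ = [[-11/3, 17/3, -7/3], [-8/3, 11/3, -4/3], [2/3, -2/3, 1/3]].
P = N⁻¹Q = [[-11/3, 17/3, -7/3], [-8/3, 11/3, -4/3], [2/3, -2/3, 1/3]] · [[-17, -17], [-19, -25], [-19, -34]] = [[-1, 0], [1, -1], [-5, -6]].

P = [[-1, 0], [1, -1], [-5, -6]]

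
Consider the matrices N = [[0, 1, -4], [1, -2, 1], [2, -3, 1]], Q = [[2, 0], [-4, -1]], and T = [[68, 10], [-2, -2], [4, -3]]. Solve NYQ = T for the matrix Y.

Y = N⁻¹TQ⁻¹ (apply N⁻¹ on the left and Q⁻¹ on the right).
det N = -3; the adjugate gives N⁻¹ = [[-1/3, -11/3, 7/3], [-1/3, -8/3, 4/3], [-1/3, -2/3, 1/3]].
Q has determinant -2; Q⁻¹ = [[1/2, 0], [-2, -1]].
N⁻¹T = [[-6, -3], [-12, -2], [-20, -3]].
Y = (N⁻¹T)Q⁻¹ = [[3, 3], [-2, 2], [-4, 3]].

Y = [[3, 3], [-2, 2], [-4, 3]]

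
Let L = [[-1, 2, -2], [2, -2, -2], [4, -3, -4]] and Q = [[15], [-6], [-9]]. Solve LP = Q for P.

P = [[-3], [3], [-3]]

Since L multiplies P on the left, P = L⁻¹Q.
det L = -6; the adjugate gives L⁻¹ = [[-1/3, -7/3, 4/3], [0, -2, 1], [-1/3, -5/6, 1/3]].
P = L⁻¹Q = [[-1/3, -7/3, 4/3], [0, -2, 1], [-1/3, -5/6, 1/3]] · [[15], [-6], [-9]] = [[-3], [3], [-3]].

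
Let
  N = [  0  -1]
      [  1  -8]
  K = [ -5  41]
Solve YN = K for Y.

Y = [[-1, -5]]

N is on the right of Y, so right-multiply by N⁻¹: Y = KN⁻¹.
det N = 1; the adjugate gives N⁻¹ = [[-8, 1], [-1, 0]].
Y = KN⁻¹ = [[-5, 41]] · [[-8, 1], [-1, 0]] = [[-1, -5]].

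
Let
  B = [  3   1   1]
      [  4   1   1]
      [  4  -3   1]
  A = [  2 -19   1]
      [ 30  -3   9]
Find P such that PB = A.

P = [[2, -6, 5], [6, 0, 3]]

B is on the right of P, so right-multiply by B⁻¹: P = AB⁻¹.
det B = -4; the adjugate gives B⁻¹ = [[-1, 1, 0], [0, 1/4, -1/4], [4, -13/4, 1/4]].
P = AB⁻¹ = [[2, -19, 1], [30, -3, 9]] · [[-1, 1, 0], [0, 1/4, -1/4], [4, -13/4, 1/4]] = [[2, -6, 5], [6, 0, 3]].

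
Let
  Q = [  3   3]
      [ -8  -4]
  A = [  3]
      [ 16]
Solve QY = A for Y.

Y = [[-5], [6]]

Since Q multiplies Y on the left, Y = Q⁻¹A.
Q has determinant 12; Q⁻¹ = [[-1/3, -1/4], [2/3, 1/4]].
Y = Q⁻¹A = [[-1/3, -1/4], [2/3, 1/4]] · [[3], [16]] = [[-5], [6]].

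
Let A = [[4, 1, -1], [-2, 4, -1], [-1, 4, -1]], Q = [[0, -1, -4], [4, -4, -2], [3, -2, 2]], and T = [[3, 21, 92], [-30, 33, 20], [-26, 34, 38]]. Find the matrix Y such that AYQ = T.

Y = [[-5, 1, 0], [0, -3, 3], [-1, 4, -2]]

Y = A⁻¹TQ⁻¹ (apply A⁻¹ on the left and Q⁻¹ on the right).
det A = 3, so A⁻¹ = [[0, -1, 1], [-1/3, -5/3, 2], [-4/3, -17/3, 6]].
det Q = -2; the adjugate gives Q⁻¹ = [[6, -5, 7], [7, -6, 8], [-2, 3/2, -2]].
A⁻¹T = [[4, 1, 18], [-3, 6, 12], [10, -11, -8]].
Y = (A⁻¹T)Q⁻¹ = [[-5, 1, 0], [0, -3, 3], [-1, 4, -2]].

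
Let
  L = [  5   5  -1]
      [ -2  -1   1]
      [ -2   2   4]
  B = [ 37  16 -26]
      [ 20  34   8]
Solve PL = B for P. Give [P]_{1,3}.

-5

Since L sits to the right of P, P = BL⁻¹.
det L = 6; the adjugate gives L⁻¹ = [[-1, -11/3, 2/3], [1, 3, -1/2], [-1, -10/3, 5/6]].
P = BL⁻¹ = [[37, 16, -26], [20, 34, 8]] · [[-1, -11/3, 2/3], [1, 3, -1/2], [-1, -10/3, 5/6]] = [[5, -1, -5], [6, 2, 3]].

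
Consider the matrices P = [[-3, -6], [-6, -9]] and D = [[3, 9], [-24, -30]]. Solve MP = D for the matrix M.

M = [[-3, 1], [-4, 6]]

Since P sits to the right of M, M = DP⁻¹.
det P = -9, so P⁻¹ = [[1, -2/3], [-2/3, 1/3]].
M = DP⁻¹ = [[3, 9], [-24, -30]] · [[1, -2/3], [-2/3, 1/3]] = [[-3, 1], [-4, 6]].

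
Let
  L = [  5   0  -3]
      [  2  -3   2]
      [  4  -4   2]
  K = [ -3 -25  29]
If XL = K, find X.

L is on the right of X, so right-multiply by L⁻¹: X = KL⁻¹.
det L = -2, so L⁻¹ = [[-1, -6, 9/2], [-2, -11, 8], [-2, -10, 15/2]].
X = KL⁻¹ = [[-3, -25, 29]] · [[-1, -6, 9/2], [-2, -11, 8], [-2, -10, 15/2]] = [[-5, 3, 4]].

X = [[-5, 3, 4]]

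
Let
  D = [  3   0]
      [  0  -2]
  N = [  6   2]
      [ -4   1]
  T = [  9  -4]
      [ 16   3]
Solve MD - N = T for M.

MD = T + N = [[15, -2], [12, 4]].
Right-multiplying both sides by D⁻¹ gives M = (T + N)D⁻¹.
det D = -6; the adjugate gives D⁻¹ = [[1/3, 0], [0, -1/2]].
M = (T + N)D⁻¹ = [[5, 1], [4, -2]].

M = [[5, 1], [4, -2]]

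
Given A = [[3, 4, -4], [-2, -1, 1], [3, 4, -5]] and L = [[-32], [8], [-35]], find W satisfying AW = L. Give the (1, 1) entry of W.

0

A is on the left of W, so left-multiply by A⁻¹: W = A⁻¹L.
det A = -5, so A⁻¹ = [[-1/5, -4/5, 0], [7/5, 3/5, -1], [1, 0, -1]].
W = A⁻¹L = [[-1/5, -4/5, 0], [7/5, 3/5, -1], [1, 0, -1]] · [[-32], [8], [-35]] = [[0], [-5], [3]].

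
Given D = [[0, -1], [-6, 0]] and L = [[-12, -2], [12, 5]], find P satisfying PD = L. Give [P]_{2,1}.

D is on the right of P, so right-multiply by D⁻¹: P = LD⁻¹.
D has determinant -6; D⁻¹ = [[0, -1/6], [-1, 0]].
P = LD⁻¹ = [[-12, -2], [12, 5]] · [[0, -1/6], [-1, 0]] = [[2, 2], [-5, -2]].

-5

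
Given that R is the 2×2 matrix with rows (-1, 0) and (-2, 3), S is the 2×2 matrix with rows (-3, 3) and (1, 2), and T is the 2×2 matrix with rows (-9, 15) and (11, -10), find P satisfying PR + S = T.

PR = T − S = [[-6, 12], [10, -12]].
R is on the right of P, so right-multiply by R⁻¹: P = (T − S)R⁻¹.
R has determinant -3; R⁻¹ = [[-1, 0], [-2/3, 1/3]].
P = (T − S)R⁻¹ = [[-2, 4], [-2, -4]].

P = [[-2, 4], [-2, -4]]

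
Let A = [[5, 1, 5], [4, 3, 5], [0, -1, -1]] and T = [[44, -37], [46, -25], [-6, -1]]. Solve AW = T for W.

A is on the left of W, so left-multiply by A⁻¹: W = A⁻¹T.
A has determinant -6; A⁻¹ = [[-1/3, 2/3, 5/3], [-2/3, 5/6, 5/6], [2/3, -5/6, -11/6]].
W = A⁻¹T = [[-1/3, 2/3, 5/3], [-2/3, 5/6, 5/6], [2/3, -5/6, -11/6]] · [[44, -37], [46, -25], [-6, -1]] = [[6, -6], [4, 3], [2, -2]].

W = [[6, -6], [4, 3], [2, -2]]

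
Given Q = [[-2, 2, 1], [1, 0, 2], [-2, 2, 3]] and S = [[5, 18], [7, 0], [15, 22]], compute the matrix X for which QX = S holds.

Left-multiplying both sides by Q⁻¹ gives X = Q⁻¹S.
Q has determinant -4; Q⁻¹ = [[1, 1, -1], [7/4, 1, -5/4], [-1/2, 0, 1/2]].
X = Q⁻¹S = [[1, 1, -1], [7/4, 1, -5/4], [-1/2, 0, 1/2]] · [[5, 18], [7, 0], [15, 22]] = [[-3, -4], [-3, 4], [5, 2]].

X = [[-3, -4], [-3, 4], [5, 2]]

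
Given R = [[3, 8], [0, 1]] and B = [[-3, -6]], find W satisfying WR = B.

R is on the right of W, so right-multiply by R⁻¹: W = BR⁻¹.
det R = 3; the adjugate gives R⁻¹ = [[1/3, -8/3], [0, 1]].
W = BR⁻¹ = [[-3, -6]] · [[1/3, -8/3], [0, 1]] = [[-1, 2]].

W = [[-1, 2]]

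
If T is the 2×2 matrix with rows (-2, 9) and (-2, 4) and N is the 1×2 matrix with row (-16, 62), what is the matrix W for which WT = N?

W = [[6, 2]]

Right-multiplying both sides by T⁻¹ gives W = NT⁻¹.
det T = 10, so T⁻¹ = [[2/5, -9/10], [1/5, -1/5]].
W = NT⁻¹ = [[-16, 62]] · [[2/5, -9/10], [1/5, -1/5]] = [[6, 2]].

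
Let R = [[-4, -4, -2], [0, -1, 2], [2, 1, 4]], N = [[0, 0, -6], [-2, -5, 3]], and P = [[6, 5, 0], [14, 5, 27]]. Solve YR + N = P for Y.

Y = [[-1, 0, 1], [-2, 2, 4]]

YR = P − N = [[6, 5, 6], [16, 10, 24]].
Since R sits to the right of Y, Y = (P − N)R⁻¹.
det R = 4; the adjugate gives R⁻¹ = [[-3/2, 7/2, -5/2], [1, -3, 2], [1/2, -1, 1]].
Y = (P − N)R⁻¹ = [[-1, 0, 1], [-2, 2, 4]].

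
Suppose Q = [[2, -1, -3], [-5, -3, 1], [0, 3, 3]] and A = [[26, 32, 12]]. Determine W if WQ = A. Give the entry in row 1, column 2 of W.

Q is on the right of W, so right-multiply by Q⁻¹: W = AQ⁻¹.
det Q = 6; the adjugate gives Q⁻¹ = [[-2, -1, -5/3], [5/2, 1, 13/6], [-5/2, -1, -11/6]].
W = AQ⁻¹ = [[26, 32, 12]] · [[-2, -1, -5/3], [5/2, 1, 13/6], [-5/2, -1, -11/6]] = [[-2, -6, 4]].

-6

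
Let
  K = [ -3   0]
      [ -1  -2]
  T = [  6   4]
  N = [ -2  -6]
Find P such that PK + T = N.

PK = N − T = [[-8, -10]].
Since K sits to the right of P, P = (N − T)K⁻¹.
K has determinant 6; K⁻¹ = [[-1/3, 0], [1/6, -1/2]].
P = (N − T)K⁻¹ = [[1, 5]].

P = [[1, 5]]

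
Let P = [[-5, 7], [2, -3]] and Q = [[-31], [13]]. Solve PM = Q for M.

M = [[2], [-3]]

P is on the left of M, so left-multiply by P⁻¹: M = P⁻¹Q.
det P = 1, so P⁻¹ = [[-3, -7], [-2, -5]].
M = P⁻¹Q = [[-3, -7], [-2, -5]] · [[-31], [13]] = [[2], [-3]].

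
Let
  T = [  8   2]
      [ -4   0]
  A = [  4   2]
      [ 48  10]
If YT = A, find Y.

Y = [[1, 1], [5, -2]]

Since T sits to the right of Y, Y = AT⁻¹.
det T = 8; the adjugate gives T⁻¹ = [[0, -1/4], [1/2, 1]].
Y = AT⁻¹ = [[4, 2], [48, 10]] · [[0, -1/4], [1/2, 1]] = [[1, 1], [5, -2]].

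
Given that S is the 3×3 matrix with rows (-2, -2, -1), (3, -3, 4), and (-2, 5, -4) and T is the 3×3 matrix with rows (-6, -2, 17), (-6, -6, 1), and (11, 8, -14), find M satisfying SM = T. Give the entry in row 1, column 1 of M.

-5

S is on the left of M, so left-multiply by S⁻¹: M = S⁻¹T.
det S = -1; the adjugate gives S⁻¹ = [[8, 13, 11], [-4, -6, -5], [-9, -14, -12]].
M = S⁻¹T = [[8, 13, 11], [-4, -6, -5], [-9, -14, -12]] · [[-6, -2, 17], [-6, -6, 1], [11, 8, -14]] = [[-5, -6, -5], [5, 4, -4], [6, 6, 1]].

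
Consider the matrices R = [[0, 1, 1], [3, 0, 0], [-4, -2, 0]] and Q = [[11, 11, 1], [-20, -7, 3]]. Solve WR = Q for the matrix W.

W = [[1, -3, -5], [3, 0, 5]]

Right-multiplying both sides by R⁻¹ gives W = QR⁻¹.
det R = -6; the adjugate gives R⁻¹ = [[0, 1/3, 0], [0, -2/3, -1/2], [1, 2/3, 1/2]].
W = QR⁻¹ = [[11, 11, 1], [-20, -7, 3]] · [[0, 1/3, 0], [0, -2/3, -1/2], [1, 2/3, 1/2]] = [[1, -3, -5], [3, 0, 5]].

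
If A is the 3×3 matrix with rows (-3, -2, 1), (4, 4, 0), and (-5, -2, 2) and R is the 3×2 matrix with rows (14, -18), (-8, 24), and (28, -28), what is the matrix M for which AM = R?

Since A multiplies M on the left, M = A⁻¹R.
det A = 4, so A⁻¹ = [[2, 1/2, -1], [-2, -1/4, 1], [3, 1, -1]].
M = A⁻¹R = [[2, 1/2, -1], [-2, -1/4, 1], [3, 1, -1]] · [[14, -18], [-8, 24], [28, -28]] = [[-4, 4], [2, 2], [6, -2]].

M = [[-4, 4], [2, 2], [6, -2]]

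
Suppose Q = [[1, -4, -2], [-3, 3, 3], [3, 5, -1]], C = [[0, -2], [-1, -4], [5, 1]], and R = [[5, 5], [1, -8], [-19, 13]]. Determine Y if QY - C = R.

QY = R + C = [[5, 3], [0, -12], [-14, 14]].
Since Q multiplies Y on the left, Y = Q⁻¹(R + C).
Q has determinant 6; Q⁻¹ = [[-3, -7/3, -1], [1, 5/6, 1/2], [-4, -17/6, -3/2]].
Y = Q⁻¹(R + C) = [[-1, 5], [-2, 0], [1, 1]].

Y = [[-1, 5], [-2, 0], [1, 1]]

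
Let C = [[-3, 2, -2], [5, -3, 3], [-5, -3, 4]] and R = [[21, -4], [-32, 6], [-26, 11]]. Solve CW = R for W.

W = [[-1, 0], [5, 3], [-4, 5]]

Left-multiplying both sides by C⁻¹ gives W = C⁻¹R.
C has determinant -1; C⁻¹ = [[3, 2, 0], [35, 22, 1], [30, 19, 1]].
W = C⁻¹R = [[3, 2, 0], [35, 22, 1], [30, 19, 1]] · [[21, -4], [-32, 6], [-26, 11]] = [[-1, 0], [5, 3], [-4, 5]].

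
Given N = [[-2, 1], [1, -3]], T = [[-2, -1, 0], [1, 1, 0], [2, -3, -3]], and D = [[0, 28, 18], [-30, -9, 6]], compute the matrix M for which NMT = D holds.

Left-multiply by N⁻¹ and right-multiply by T⁻¹: M = N⁻¹DT⁻¹.
det N = 5, so N⁻¹ = [[-3/5, -1/5], [-1/5, -2/5]].
det T = 3, so T⁻¹ = [[-1, -1, 0], [1, 2, 0], [-5/3, -8/3, -1/3]].
N⁻¹D = [[6, -15, -12], [12, -2, -6]].
M = (N⁻¹D)T⁻¹ = [[-1, -4, 4], [-4, 0, 2]].

M = [[-1, -4, 4], [-4, 0, 2]]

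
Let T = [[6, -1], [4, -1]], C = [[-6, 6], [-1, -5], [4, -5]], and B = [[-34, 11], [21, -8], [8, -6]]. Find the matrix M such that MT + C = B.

M = [[-4, -1], [5, -2], [0, 1]]

MT = B − C = [[-28, 5], [22, -3], [4, -1]].
Right-multiplying both sides by T⁻¹ gives M = (B − C)T⁻¹.
T has determinant -2; T⁻¹ = [[1/2, -1/2], [2, -3]].
M = (B − C)T⁻¹ = [[-4, -1], [5, -2], [0, 1]].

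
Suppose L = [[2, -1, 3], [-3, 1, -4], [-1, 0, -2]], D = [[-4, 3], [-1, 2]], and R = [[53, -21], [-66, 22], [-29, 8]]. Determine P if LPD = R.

P = L⁻¹RD⁻¹ (apply L⁻¹ on the left and D⁻¹ on the right).
L has determinant 1; L⁻¹ = [[-2, -2, 1], [-2, -1, -1], [1, 1, -1]].
D has determinant -5; D⁻¹ = [[-2/5, 3/5], [-1/5, 4/5]].
L⁻¹R = [[-3, 6], [-11, 12], [16, -7]].
P = (L⁻¹R)D⁻¹ = [[0, 3], [2, 3], [-5, 4]].

P = [[0, 3], [2, 3], [-5, 4]]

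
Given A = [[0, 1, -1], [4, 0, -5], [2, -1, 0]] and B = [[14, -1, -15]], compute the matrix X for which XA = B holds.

X = [[0, 3, 1]]

A is on the right of X, so right-multiply by A⁻¹: X = BA⁻¹.
det A = -6, so A⁻¹ = [[5/6, -1/6, 5/6], [5/3, -1/3, 2/3], [2/3, -1/3, 2/3]].
X = BA⁻¹ = [[14, -1, -15]] · [[5/6, -1/6, 5/6], [5/3, -1/3, 2/3], [2/3, -1/3, 2/3]] = [[0, 3, 1]].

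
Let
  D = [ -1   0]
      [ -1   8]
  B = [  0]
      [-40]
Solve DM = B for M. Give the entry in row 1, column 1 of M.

0

Left-multiplying both sides by D⁻¹ gives M = D⁻¹B.
D has determinant -8; D⁻¹ = [[-1, 0], [-1/8, 1/8]].
M = D⁻¹B = [[-1, 0], [-1/8, 1/8]] · [[0], [-40]] = [[0], [-5]].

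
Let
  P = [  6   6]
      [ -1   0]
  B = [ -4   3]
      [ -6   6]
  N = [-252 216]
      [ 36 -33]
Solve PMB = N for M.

M = [[3, 4], [3, -1]]

Left-multiply by P⁻¹ and right-multiply by B⁻¹: M = P⁻¹NB⁻¹.
det P = 6; the adjugate gives P⁻¹ = [[0, -1], [1/6, 1]].
det B = -6; the adjugate gives B⁻¹ = [[-1, 1/2], [-1, 2/3]].
P⁻¹N = [[-36, 33], [-6, 3]].
M = (P⁻¹N)B⁻¹ = [[3, 4], [3, -1]].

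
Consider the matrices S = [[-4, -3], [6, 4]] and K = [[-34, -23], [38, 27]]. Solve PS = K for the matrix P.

P = [[1, -5], [-5, 3]]

S is on the right of P, so right-multiply by S⁻¹: P = KS⁻¹.
det S = 2, so S⁻¹ = [[2, 3/2], [-3, -2]].
P = KS⁻¹ = [[-34, -23], [38, 27]] · [[2, 3/2], [-3, -2]] = [[1, -5], [-5, 3]].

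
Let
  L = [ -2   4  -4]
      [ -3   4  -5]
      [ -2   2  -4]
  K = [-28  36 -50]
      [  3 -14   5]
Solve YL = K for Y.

L is on the right of Y, so right-multiply by L⁻¹: Y = KL⁻¹.
det L = -4; the adjugate gives L⁻¹ = [[3/2, -2, 1], [1/2, 0, -1/2], [-1/2, 1, -1]].
Y = KL⁻¹ = [[-28, 36, -50], [3, -14, 5]] · [[3/2, -2, 1], [1/2, 0, -1/2], [-1/2, 1, -1]] = [[1, 6, 4], [-5, -1, 5]].

Y = [[1, 6, 4], [-5, -1, 5]]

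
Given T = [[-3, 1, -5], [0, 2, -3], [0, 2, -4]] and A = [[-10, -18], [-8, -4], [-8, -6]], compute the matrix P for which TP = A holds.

P = [[2, 3], [-4, 1], [0, 2]]

Since T multiplies P on the left, P = T⁻¹A.
det T = 6; the adjugate gives T⁻¹ = [[-1/3, -1, 7/6], [0, 2, -3/2], [0, 1, -1]].
P = T⁻¹A = [[-1/3, -1, 7/6], [0, 2, -3/2], [0, 1, -1]] · [[-10, -18], [-8, -4], [-8, -6]] = [[2, 3], [-4, 1], [0, 2]].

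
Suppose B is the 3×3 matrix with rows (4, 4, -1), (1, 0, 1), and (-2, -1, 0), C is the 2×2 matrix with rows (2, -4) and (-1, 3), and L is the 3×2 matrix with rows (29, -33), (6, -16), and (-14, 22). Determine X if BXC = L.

X = [[4, 1], [2, 4], [-3, -5]]

Isolating X: multiply by B⁻¹ from the left and C⁻¹ from the right, so X = B⁻¹LC⁻¹.
det B = -3, so B⁻¹ = [[-1/3, -1/3, -4/3], [2/3, 2/3, 5/3], [1/3, 4/3, 4/3]].
det C = 2; the adjugate gives C⁻¹ = [[3/2, 2], [1/2, 1]].
B⁻¹L = [[7, -13], [0, 4], [-1, -3]].
X = (B⁻¹L)C⁻¹ = [[4, 1], [2, 4], [-3, -5]].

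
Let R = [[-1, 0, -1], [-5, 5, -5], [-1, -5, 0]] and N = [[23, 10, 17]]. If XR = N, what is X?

Since R sits to the right of X, X = NR⁻¹.
R has determinant -5; R⁻¹ = [[5, -1, -1], [-1, 1/5, 0], [-6, 1, 1]].
X = NR⁻¹ = [[23, 10, 17]] · [[5, -1, -1], [-1, 1/5, 0], [-6, 1, 1]] = [[3, -4, -6]].

X = [[3, -4, -6]]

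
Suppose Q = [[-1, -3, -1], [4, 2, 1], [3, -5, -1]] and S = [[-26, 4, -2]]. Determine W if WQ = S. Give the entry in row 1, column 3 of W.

Right-multiplying both sides by Q⁻¹ gives W = SQ⁻¹.
det Q = 2, so Q⁻¹ = [[3/2, 1, -1/2], [7/2, 2, -3/2], [-13, -7, 5]].
W = SQ⁻¹ = [[-26, 4, -2]] · [[3/2, 1, -1/2], [7/2, 2, -3/2], [-13, -7, 5]] = [[1, -4, -3]].

-3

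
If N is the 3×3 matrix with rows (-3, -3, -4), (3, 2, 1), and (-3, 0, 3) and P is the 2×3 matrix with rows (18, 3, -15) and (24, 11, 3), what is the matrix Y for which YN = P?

Y = [[3, 6, -3], [-5, -2, -5]]

N is on the right of Y, so right-multiply by N⁻¹: Y = PN⁻¹.
det N = -6; the adjugate gives N⁻¹ = [[-1, -3/2, -5/6], [2, 7/2, 3/2], [-1, -3/2, -1/2]].
Y = PN⁻¹ = [[18, 3, -15], [24, 11, 3]] · [[-1, -3/2, -5/6], [2, 7/2, 3/2], [-1, -3/2, -1/2]] = [[3, 6, -3], [-5, -2, -5]].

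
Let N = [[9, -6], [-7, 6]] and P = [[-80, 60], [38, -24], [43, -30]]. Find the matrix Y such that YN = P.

Y = [[-5, 5], [5, 1], [4, -1]]

Since N sits to the right of Y, Y = PN⁻¹.
det N = 12; the adjugate gives N⁻¹ = [[1/2, 1/2], [7/12, 3/4]].
Y = PN⁻¹ = [[-80, 60], [38, -24], [43, -30]] · [[1/2, 1/2], [7/12, 3/4]] = [[-5, 5], [5, 1], [4, -1]].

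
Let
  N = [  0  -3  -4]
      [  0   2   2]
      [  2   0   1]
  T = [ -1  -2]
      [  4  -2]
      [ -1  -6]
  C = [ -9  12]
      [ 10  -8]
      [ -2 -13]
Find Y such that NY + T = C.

Y = [[0, -1], [4, 2], [-1, -5]]

NY = C − T = [[-8, 14], [6, -6], [-1, -7]].
N is on the left of Y, so left-multiply by N⁻¹: Y = N⁻¹(C − T).
det N = 4, so N⁻¹ = [[1/2, 3/4, 1/2], [1, 2, 0], [-1, -3/2, 0]].
Y = N⁻¹(C − T) = [[0, -1], [4, 2], [-1, -5]].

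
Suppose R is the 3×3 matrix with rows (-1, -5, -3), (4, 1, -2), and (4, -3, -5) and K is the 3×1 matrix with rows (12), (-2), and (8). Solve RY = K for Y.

R is on the left of Y, so left-multiply by R⁻¹: Y = R⁻¹K.
R has determinant -1; R⁻¹ = [[11, 16, -13], [-12, -17, 14], [16, 23, -19]].
Y = R⁻¹K = [[11, 16, -13], [-12, -17, 14], [16, 23, -19]] · [[12], [-2], [8]] = [[-4], [2], [-6]].

Y = [[-4], [2], [-6]]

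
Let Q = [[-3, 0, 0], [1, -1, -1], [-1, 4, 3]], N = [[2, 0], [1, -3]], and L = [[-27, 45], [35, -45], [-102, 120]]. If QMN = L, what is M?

M = [[2, 5], [-5, -5], [-3, -5]]

M = Q⁻¹LN⁻¹ (apply Q⁻¹ on the left and N⁻¹ on the right).
det Q = -3; the adjugate gives Q⁻¹ = [[-1/3, 0, 0], [2/3, 3, 1], [-1, -4, -1]].
det N = -6; the adjugate gives N⁻¹ = [[1/2, 0], [1/6, -1/3]].
Q⁻¹L = [[9, -15], [-15, 15], [-11, 15]].
M = (Q⁻¹L)N⁻¹ = [[2, 5], [-5, -5], [-3, -5]].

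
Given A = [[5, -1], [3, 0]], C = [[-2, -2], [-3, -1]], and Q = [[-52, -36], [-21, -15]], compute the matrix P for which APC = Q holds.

Left-multiply by A⁻¹ and right-multiply by C⁻¹: P = A⁻¹QC⁻¹.
det A = 3, so A⁻¹ = [[0, 1/3], [-1, 5/3]].
C has determinant -4; C⁻¹ = [[1/4, -1/2], [-3/4, 1/2]].
A⁻¹Q = [[-7, -5], [17, 11]].
P = (A⁻¹Q)C⁻¹ = [[2, 1], [-4, -3]].

P = [[2, 1], [-4, -3]]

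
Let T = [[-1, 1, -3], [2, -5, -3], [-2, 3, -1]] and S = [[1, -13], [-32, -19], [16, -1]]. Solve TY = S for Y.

T is on the left of Y, so left-multiply by T⁻¹: Y = T⁻¹S.
det T = 6, so T⁻¹ = [[7/3, -4/3, -3], [4/3, -5/6, -3/2], [-2/3, 1/6, 1/2]].
Y = T⁻¹S = [[7/3, -4/3, -3], [4/3, -5/6, -3/2], [-2/3, 1/6, 1/2]] · [[1, -13], [-32, -19], [16, -1]] = [[-3, -2], [4, 0], [2, 5]].

Y = [[-3, -2], [4, 0], [2, 5]]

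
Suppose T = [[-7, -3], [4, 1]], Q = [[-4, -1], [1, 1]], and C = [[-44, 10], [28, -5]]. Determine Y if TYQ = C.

Y = [[-3, -4], [1, 0]]

Y = T⁻¹CQ⁻¹ (apply T⁻¹ on the left and Q⁻¹ on the right).
T has determinant 5; T⁻¹ = [[1/5, 3/5], [-4/5, -7/5]].
det Q = -3; the adjugate gives Q⁻¹ = [[-1/3, -1/3], [1/3, 4/3]].
T⁻¹C = [[8, -1], [-4, -1]].
Y = (T⁻¹C)Q⁻¹ = [[-3, -4], [1, 0]].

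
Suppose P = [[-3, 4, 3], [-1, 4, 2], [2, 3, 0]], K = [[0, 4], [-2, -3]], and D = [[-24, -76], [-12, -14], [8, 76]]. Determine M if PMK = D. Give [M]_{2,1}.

2

Left-multiply by P⁻¹ and right-multiply by K⁻¹: M = P⁻¹DK⁻¹.
det P = 1, so P⁻¹ = [[-6, 9, -4], [4, -6, 3], [-11, 17, -8]].
det K = 8, so K⁻¹ = [[-3/8, -1/2], [1/4, 0]].
P⁻¹D = [[4, 26], [0, 8], [-4, -10]].
M = (P⁻¹D)K⁻¹ = [[5, -2], [2, 0], [-1, 2]].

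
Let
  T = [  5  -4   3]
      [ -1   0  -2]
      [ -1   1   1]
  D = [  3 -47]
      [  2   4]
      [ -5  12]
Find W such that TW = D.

Since T multiplies W on the left, W = T⁻¹D.
T has determinant -5; T⁻¹ = [[-2/5, -7/5, -8/5], [-3/5, -8/5, -7/5], [1/5, 1/5, 4/5]].
W = T⁻¹D = [[-2/5, -7/5, -8/5], [-3/5, -8/5, -7/5], [1/5, 1/5, 4/5]] · [[3, -47], [2, 4], [-5, 12]] = [[4, -6], [2, 5], [-3, 1]].

W = [[4, -6], [2, 5], [-3, 1]]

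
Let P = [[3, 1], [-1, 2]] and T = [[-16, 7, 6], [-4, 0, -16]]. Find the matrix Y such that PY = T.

Y = [[-4, 2, 4], [-4, 1, -6]]

Since P multiplies Y on the left, Y = P⁻¹T.
det P = 7; the adjugate gives P⁻¹ = [[2/7, -1/7], [1/7, 3/7]].
Y = P⁻¹T = [[2/7, -1/7], [1/7, 3/7]] · [[-16, 7, 6], [-4, 0, -16]] = [[-4, 2, 4], [-4, 1, -6]].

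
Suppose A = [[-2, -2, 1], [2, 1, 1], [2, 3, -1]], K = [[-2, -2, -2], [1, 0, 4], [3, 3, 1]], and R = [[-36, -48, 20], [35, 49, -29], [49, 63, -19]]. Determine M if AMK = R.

M = [[-2, -5, 3], [-3, -2, 3], [-1, -2, 2]]

Isolating M: multiply by A⁻¹ from the left and K⁻¹ from the right, so M = A⁻¹RK⁻¹.
det A = 4, so A⁻¹ = [[-1, 1/4, -3/4], [1, 0, 1], [1, 1/2, 1/2]].
det K = -4, so K⁻¹ = [[3, 1, 2], [-11/4, -1, -3/2], [-3/4, 0, -1/2]].
A⁻¹R = [[8, 13, -13], [13, 15, 1], [6, 8, -4]].
M = (A⁻¹R)K⁻¹ = [[-2, -5, 3], [-3, -2, 3], [-1, -2, 2]].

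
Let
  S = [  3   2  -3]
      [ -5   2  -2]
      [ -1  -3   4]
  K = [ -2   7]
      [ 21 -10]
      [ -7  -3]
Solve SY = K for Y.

S is on the left of Y, so left-multiply by S⁻¹: Y = S⁻¹K.
det S = -1; the adjugate gives S⁻¹ = [[-2, -1, -2], [-22, -9, -21], [-17, -7, -16]].
Y = S⁻¹K = [[-2, -1, -2], [-22, -9, -21], [-17, -7, -16]] · [[-2, 7], [21, -10], [-7, -3]] = [[-3, 2], [2, -1], [-1, -1]].

Y = [[-3, 2], [2, -1], [-1, -1]]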